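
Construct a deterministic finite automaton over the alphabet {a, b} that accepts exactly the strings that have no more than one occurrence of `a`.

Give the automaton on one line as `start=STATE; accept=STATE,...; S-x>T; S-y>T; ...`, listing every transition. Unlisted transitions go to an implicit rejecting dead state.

start=S0; accept=S0,S1; S0-a>S1; S0-b>S0; S1-a>S2; S1-b>S1; S2-a>S2; S2-b>S2

Only the number of `a`s matters, and only up to 2. Make a chain S0 → S1 → S2 advanced by each `a` (with S2 absorbing); every other symbol self-loops. The accepting set is {S0, S1}.
With 3 states:
        a   b  
>* S0   S1  S0 
 * S1   S2  S1 
   S2   S2  S2 
(> = start, * = accepting)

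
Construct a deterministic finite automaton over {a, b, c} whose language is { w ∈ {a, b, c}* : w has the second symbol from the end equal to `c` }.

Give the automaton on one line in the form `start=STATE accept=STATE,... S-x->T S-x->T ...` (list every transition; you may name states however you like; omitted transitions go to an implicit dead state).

start=q0 accept=q10,q11,q12 q0-a->q1 q0-b->q2 q0-c->q3 q1-a->q4 q1-b->q5 q1-c->q6 q2-a->q7 q2-b->q8 q2-c->q9 q3-a->q10 q3-b->q11 q3-c->q12 q4-a->q4 q4-b->q5 q4-c->q6 q5-a->q7 q5-b->q8 q5-c->q9 q6-a->q10 q6-b->q11 q6-c->q12 q7-a->q4 q7-b->q5 q7-c->q6 q8-a->q7 q8-b->q8 q8-c->q9 q9-a->q10 q9-b->q11 q9-c->q12 q10-a->q4 q10-b->q5 q10-c->q6 q11-a->q7 q11-b->q8 q11-c->q9 q12-a->q10 q12-b->q11 q12-c->q12

Because acceptance depends on a position counted from the end, the machine has to buffer the most recent 2 symbols. Make each state the string of the last up-to-2 symbols read; on input `x` shift the window left and append `x`. Accept when the buffered window has length 2 and begins with `c`.
With 13 states:
          a    b    c  
>  q0     q1   q2   q3 
   q1     q4   q5   q6 
   q2     q7   q8   q9 
   q3    q10  q11  q12 
   q4     q4   q5   q6 
   q5     q7   q8   q9 
   q6    q10  q11  q12 
   q7     q4   q5   q6 
   q8     q7   q8   q9 
   q9    q10  q11  q12 
 * q10    q4   q5   q6 
 * q11    q7   q8   q9 
 * q12   q10  q11  q12 
(> = start, * = accepting)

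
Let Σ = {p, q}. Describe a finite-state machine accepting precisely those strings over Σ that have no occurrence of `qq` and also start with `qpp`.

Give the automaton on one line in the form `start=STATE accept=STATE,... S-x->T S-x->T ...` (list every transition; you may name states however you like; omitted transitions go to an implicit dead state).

start=S0 accept=S6,S7 S0-p->S1 S0-q->S2 S1-p->S1 S1-q->S3 S2-p->S4 S2-q->S5 S3-p->S1 S3-q->S5 S4-p->S6 S4-q->S3 S5-p->S5 S5-q->S5 S6-p->S6 S6-q->S7 S7-p->S6 S7-q->S8 S8-p->S8 S8-q->S8

Build one automaton per condition and run them in lockstep. One (3 states) tracks partial matches of the forbidden pattern `qq`; the other (5 states) tracks whether the input so far still matches the prefix `qpp`. Each combined state is a pair, one component from each; accept when both components accept.
        p   q  
>  S0   S1  S2 
   S1   S1  S3 
   S2   S4  S5 
   S3   S1  S5 
   S4   S6  S3 
   S5   S5  S5 
 * S6   S6  S7 
 * S7   S6  S8 
   S8   S8  S8 
(> = start, * = accepting)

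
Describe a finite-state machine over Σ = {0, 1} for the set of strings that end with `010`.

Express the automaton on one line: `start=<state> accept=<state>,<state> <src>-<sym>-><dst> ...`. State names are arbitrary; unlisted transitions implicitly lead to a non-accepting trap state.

start=s0 accept=s3 s0-0->s1 s0-1->s0 s1-0->s1 s1-1->s2 s2-0->s3 s2-1->s0 s3-0->s1 s3-1->s2

Let each state record the length of the longest suffix of the input read so far that is also a prefix of `010`. s1 means the last symbol is `0`; s2 means the last 2 symbols are `01`; s3 means the last 3 symbols are `010`. Accept only at s3, where the string currently ends in `010`.
        0   1  
>  s0   s1  s0 
   s1   s1  s2 
   s2   s3  s0 
 * s3   s1  s2 
(> = start, * = accepting)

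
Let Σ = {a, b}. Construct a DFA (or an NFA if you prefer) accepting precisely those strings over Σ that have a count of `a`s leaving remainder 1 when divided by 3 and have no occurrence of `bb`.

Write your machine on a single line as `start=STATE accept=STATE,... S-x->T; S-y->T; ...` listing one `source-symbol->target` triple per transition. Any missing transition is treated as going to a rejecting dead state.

Handle the two conditions separately and then intersect. One (3 states) tracks the count of `a`s modulo 3; the other (3 states) tracks partial matches of the forbidden pattern `bb`. Each combined state is a pair, one component from each; accept when both components accept.
A 9-state machine:
        a   b  
>  S0   S1  S2 
 * S1   S3  S4 
   S2   S1  S5 
   S3   S0  S6 
 * S4   S3  S7 
   S5   S7  S5 
   S6   S0  S8 
   S7   S8  S7 
   S8   S5  S8 
(> = start, * = accepting)

start=S0; accept=S1,S4; S0-a->S1; S0-b->S2; S1-a->S3; S1-b->S4; S2-a->S1; S2-b->S5; S3-a->S0; S3-b->S6; S4-a->S3; S4-b->S7; S5-a->S7; S5-b->S5; S6-a->S0; S6-b->S8; S7-a->S8; S7-b->S7; S8-a->S5; S8-b->S8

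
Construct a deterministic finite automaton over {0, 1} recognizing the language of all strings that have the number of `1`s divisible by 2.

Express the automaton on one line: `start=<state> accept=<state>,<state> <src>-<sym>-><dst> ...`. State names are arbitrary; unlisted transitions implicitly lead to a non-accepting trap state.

start=A accept=A A-0->A A-1->B B-0->B B-1->A

The only thing that matters is how many `1`s have appeared, reduced mod 2. Use one state per residue: A for 0, …, B for 1. Reading `1` moves to the next residue; anything else stays put. A is accepting.
A 2-state machine:
       0  1 
>* A   A  B 
   B   B  A 
(> = start, * = accepting)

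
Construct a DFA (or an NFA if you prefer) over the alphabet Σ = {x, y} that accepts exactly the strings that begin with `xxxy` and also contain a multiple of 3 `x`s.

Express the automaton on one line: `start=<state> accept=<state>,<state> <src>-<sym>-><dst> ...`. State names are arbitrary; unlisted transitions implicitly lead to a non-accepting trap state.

Build one automaton per condition and run them in lockstep. One (6 states) tracks whether the input so far still matches the prefix `xxxy`; the other (3 states) tracks the count of `x`s modulo 3. Each combined state is a pair, one component from each; accept when both components accept.
       x  y 
>  A   B  C 
   B   D  E 
   C   E  C 
   D   F  G 
   E   G  E 
   F   E  H 
   G   C  G 
 * H   I  H 
   I   J  I 
   J   H  J 
(> = start, * = accepting)

start=A accept=H A-x->B A-y->C B-x->D B-y->E C-x->E C-y->C D-x->F D-y->G E-x->G E-y->E F-x->E F-y->H G-x->C G-y->G H-x->I H-y->H I-x->J I-y->I J-x->H J-y->J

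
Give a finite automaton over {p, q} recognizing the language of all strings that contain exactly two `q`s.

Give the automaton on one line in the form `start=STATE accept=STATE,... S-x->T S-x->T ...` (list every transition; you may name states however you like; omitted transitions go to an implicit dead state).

Count `q`s, saturating at 3: states A through C mean 0 through 2 `q`s seen; D means more than 2. Each `q` increments (capped at D); other symbols loop. Accept from {C}.
With 4 states:
       p  q 
>  A   A  B 
   B   B  C 
 * C   C  D 
   D   D  D 
(> = start, * = accepting)

start=A accept=C A-p->A A-q->B B-p->B B-q->C C-p->C C-q->D D-p->D D-q->D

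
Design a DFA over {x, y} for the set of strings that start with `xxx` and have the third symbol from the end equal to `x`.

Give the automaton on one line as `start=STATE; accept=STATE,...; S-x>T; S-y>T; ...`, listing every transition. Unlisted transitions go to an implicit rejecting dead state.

Handle the two conditions separately and then intersect. One (5 states) tracks whether the input so far still matches the prefix `xxx`; the other (15 states) tracks the last 3 symbols read. Each combined state is a pair, one component from each; accept when both components accept.
          x    y  
>  q0     q1   q2 
   q1     q3   q4 
   q2     q5   q6 
   q3     q7   q8 
   q4     q9  q10 
   q5    q11  q12 
   q6    q13  q14 
 * q7     q7  q15 
   q8     q9  q10 
   q9    q11  q12 
   q10   q13  q14 
   q11   q16   q8 
   q12    q9  q10 
   q13   q11  q12 
   q14   q13  q14 
 * q15   q17  q18 
   q16   q16   q8 
 * q17   q19  q20 
 * q18   q21  q22 
   q19    q7  q15 
   q20   q17  q18 
   q21   q19  q20 
   q22   q21  q22 
(> = start, * = accepting)

start=q0; accept=q7,q15,q17,q18; q0-x>q1; q0-y>q2; q1-x>q3; q1-y>q4; q2-x>q5; q2-y>q6; q3-x>q7; q3-y>q8; q4-x>q9; q4-y>q10; q5-x>q11; q5-y>q12; q6-x>q13; q6-y>q14; q7-x>q7; q7-y>q15; q8-x>q9; q8-y>q10; q9-x>q11; q9-y>q12; q10-x>q13; q10-y>q14; q11-x>q16; q11-y>q8; q12-x>q9; q12-y>q10; q13-x>q11; q13-y>q12; q14-x>q13; q14-y>q14; q15-x>q17; q15-y>q18; q16-x>q16; q16-y>q8; q17-x>q19; q17-y>q20; q18-x>q21; q18-y>q22; q19-x>q7; q19-y>q15; q20-x>q17; q20-y>q18; q21-x>q19; q21-y>q20; q22-x>q21; q22-y>q22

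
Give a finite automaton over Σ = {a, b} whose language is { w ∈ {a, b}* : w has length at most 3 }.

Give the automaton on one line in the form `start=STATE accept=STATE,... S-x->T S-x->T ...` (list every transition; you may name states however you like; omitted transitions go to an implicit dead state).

Count input length up to 4: every symbol moves from s0 toward s4, which means 'more than 3' and absorbs. Accept from {s0, s1, s2, s3}.
With 5 states:
        a   b  
>* s0   s1  s1 
 * s1   s2  s2 
 * s2   s3  s3 
 * s3   s4  s4 
   s4   s4  s4 
(> = start, * = accepting)

start=s0 accept=s0,s1,s2,s3 s0-a->s1 s0-b->s1 s1-a->s2 s1-b->s2 s2-a->s3 s2-b->s3 s3-a->s4 s3-b->s4 s4-a->s4 s4-b->s4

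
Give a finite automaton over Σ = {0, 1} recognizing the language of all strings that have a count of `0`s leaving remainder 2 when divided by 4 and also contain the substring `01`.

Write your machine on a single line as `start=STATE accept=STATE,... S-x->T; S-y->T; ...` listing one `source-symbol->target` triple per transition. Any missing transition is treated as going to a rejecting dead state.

start=q0; accept=q5; q0-0->q1; q0-1->q0; q1-0->q2; q1-1->q3; q2-0->q4; q2-1->q5; q3-0->q5; q3-1->q3; q4-0->q6; q4-1->q7; q5-0->q7; q5-1->q5; q6-0->q1; q6-1->q8; q7-0->q8; q7-1->q7; q8-0->q3; q8-1->q8

Build one automaton per condition and run them in lockstep. The first has 4 states tracking the count of `0`s modulo 4; the second has 3 states tracking whether and how much of `01` has been seen. A product state is a pair (one from each), accepting exactly when both do.
9 states suffice.
        0   1  
>  q0   q1  q0 
   q1   q2  q3 
   q2   q4  q5 
   q3   q5  q3 
   q4   q6  q7 
 * q5   q7  q5 
   q6   q1  q8 
   q7   q8  q7 
   q8   q3  q8 
(> = start, * = accepting)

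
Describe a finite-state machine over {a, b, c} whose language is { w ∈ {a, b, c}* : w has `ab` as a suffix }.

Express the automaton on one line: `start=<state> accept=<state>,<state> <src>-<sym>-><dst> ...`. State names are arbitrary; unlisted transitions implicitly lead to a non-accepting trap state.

Let each state record the length of the longest suffix of the input read so far that is also a prefix of `ab`. q1 means the last symbol is `a`; q2 means the last 2 symbols are `ab`. Accept only at q2, where the string currently ends in `ab`.
A 3-state machine:
        a   b   c  
>  q0   q1  q0  q0 
   q1   q1  q2  q0 
 * q2   q1  q0  q0 
(> = start, * = accepting)

start=q0 accept=q2 q0-a->q1 q0-b->q0 q0-c->q0 q1-a->q1 q1-b->q2 q1-c->q0 q2-a->q1 q2-b->q0 q2-c->q0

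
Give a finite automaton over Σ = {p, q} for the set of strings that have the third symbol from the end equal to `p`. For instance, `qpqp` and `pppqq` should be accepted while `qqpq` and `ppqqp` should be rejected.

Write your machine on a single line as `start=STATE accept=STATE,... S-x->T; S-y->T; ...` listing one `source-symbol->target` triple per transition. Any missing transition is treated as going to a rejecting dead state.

Because acceptance depends on a position counted from the end, the machine has to buffer the most recent 3 symbols. Make each state the string of the last up-to-3 symbols read; on input `x` shift the window left and append `x`. Accept when the buffered window has length 3 and begins with `p`.
A 15-state machine:
          p    q  
>  s0     s1   s2 
   s1     s3   s4 
   s2     s5   s6 
   s3     s7   s8 
   s4     s9  s10 
   s5    s11  s12 
   s6    s13  s14 
 * s7     s7   s8 
 * s8     s9  s10 
 * s9    s11  s12 
 * s10   s13  s14 
   s11    s7   s8 
   s12    s9  s10 
   s13   s11  s12 
   s14   s13  s14 
(> = start, * = accepting)

start=s0; accept=s7,s8,s9,s10; s0-p->s1; s0-q->s2; s1-p->s3; s1-q->s4; s2-p->s5; s2-q->s6; s3-p->s7; s3-q->s8; s4-p->s9; s4-q->s10; s5-p->s11; s5-q->s12; s6-p->s13; s6-q->s14; s7-p->s7; s7-q->s8; s8-p->s9; s8-q->s10; s9-p->s11; s9-q->s12; s10-p->s13; s10-q->s14; s11-p->s7; s11-q->s8; s12-p->s9; s12-q->s10; s13-p->s11; s13-q->s12; s14-p->s13; s14-q->s14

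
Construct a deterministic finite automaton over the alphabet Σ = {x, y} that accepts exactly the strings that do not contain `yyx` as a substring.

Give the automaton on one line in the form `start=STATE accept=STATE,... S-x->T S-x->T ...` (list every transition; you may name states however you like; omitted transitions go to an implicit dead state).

This is the complement of 'contains `yyx`'. Use the same substring-matching states — A through D holding how much of `yyx` has just been matched — but flip the accepting set: everything except the trap D accepts.
       x  y 
>* A   A  B 
 * B   A  C 
 * C   D  C 
   D   D  D 
(> = start, * = accepting)

start=A accept=A,B,C A-x->A A-y->B B-x->A B-y->C C-x->D C-y->C D-x->D D-y->D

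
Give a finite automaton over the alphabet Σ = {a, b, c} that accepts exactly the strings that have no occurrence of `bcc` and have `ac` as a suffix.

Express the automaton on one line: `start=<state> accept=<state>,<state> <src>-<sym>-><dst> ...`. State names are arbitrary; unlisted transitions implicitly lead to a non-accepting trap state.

Build one automaton per condition and run them in lockstep. One (4 states) tracks partial matches of the forbidden pattern `bcc`; the other (3 states) tracks how much of the suffix `ac` has currently been matched. Each combined state is a pair, one component from each; accept when both components accept. Minimizing collapses redundant product states.
With 6 states:
        a   b   c  
>  S0   S1  S2  S0 
   S1   S1  S2  S3 
   S2   S1  S2  S4 
 * S3   S1  S2  S0 
   S4   S1  S2  S5 
   S5   S5  S5  S5 
(> = start, * = accepting)

start=S0 accept=S3 S0-a->S1 S0-b->S2 S0-c->S0 S1-a->S1 S1-b->S2 S1-c->S3 S2-a->S1 S2-b->S2 S2-c->S4 S3-a->S1 S3-b->S2 S3-c->S0 S4-a->S1 S4-b->S2 S4-c->S5 S5-a->S5 S5-b->S5 S5-c->S5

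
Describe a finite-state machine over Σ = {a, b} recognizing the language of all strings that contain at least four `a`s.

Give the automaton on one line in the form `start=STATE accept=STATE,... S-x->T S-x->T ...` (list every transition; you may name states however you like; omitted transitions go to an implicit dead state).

start=s0 accept=s4,s5 s0-a->s1 s0-b->s0 s1-a->s2 s1-b->s1 s2-a->s3 s2-b->s2 s3-a->s4 s3-b->s3 s4-a->s5 s4-b->s4 s5-a->s5 s5-b->s5

Only the number of `a`s matters, and only up to 5. Make a chain s0 → s1 → s2 → s3 → s4 → s5 advanced by each `a` (with s5 absorbing); every other symbol self-loops. The accepting set is {s4, s5}.
6 states suffice.
        a   b  
>  s0   s1  s0 
   s1   s2  s1 
   s2   s3  s2 
   s3   s4  s3 
 * s4   s5  s4 
 * s5   s5  s5 
(> = start, * = accepting)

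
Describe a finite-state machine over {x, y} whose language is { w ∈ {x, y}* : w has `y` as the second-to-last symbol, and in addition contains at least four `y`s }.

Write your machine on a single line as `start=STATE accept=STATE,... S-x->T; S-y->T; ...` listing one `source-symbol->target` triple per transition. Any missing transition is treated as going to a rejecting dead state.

start=A; accept=F,H; A-x->A; A-y->B; B-x->B; B-y->C; C-x->C; C-y->D; D-x->E; D-y->F; E-x->E; E-y->G; F-x->H; F-y->F; G-x->H; G-y->F; H-x->E; H-y->G

Handle the two conditions separately and then intersect. The first has 7 states tracking the last 2 symbols read; the second has 6 states tracking the count of `y`s, saturating at 5. A product state is a pair (one from each), accepting exactly when both do. Minimizing collapses redundant product states.
8 states suffice.
       x  y 
>  A   A  B 
   B   B  C 
   C   C  D 
   D   E  F 
   E   E  G 
 * F   H  F 
   G   H  F 
 * H   E  G 
(> = start, * = accepting)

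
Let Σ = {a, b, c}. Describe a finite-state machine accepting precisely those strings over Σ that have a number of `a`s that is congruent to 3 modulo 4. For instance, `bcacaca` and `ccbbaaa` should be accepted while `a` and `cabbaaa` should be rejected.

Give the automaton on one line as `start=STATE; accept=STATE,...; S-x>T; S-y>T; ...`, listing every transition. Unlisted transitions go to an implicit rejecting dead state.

start=q0; accept=q3; q0-a>q1; q0-b>q0; q0-c>q0; q1-a>q2; q1-b>q1; q1-c>q1; q2-a>q3; q2-b>q2; q2-c>q2; q3-a>q0; q3-b>q3; q3-c>q3

Keep the running count of `a`s modulo 4: each `a` advances along the cycle q0 → q1 → q2 → q3 → q0 while other symbols loop. Accept at q3.
4 states suffice.
        a   b   c  
>  q0   q1  q0  q0 
   q1   q2  q1  q1 
   q2   q3  q2  q2 
 * q3   q0  q3  q3 
(> = start, * = accepting)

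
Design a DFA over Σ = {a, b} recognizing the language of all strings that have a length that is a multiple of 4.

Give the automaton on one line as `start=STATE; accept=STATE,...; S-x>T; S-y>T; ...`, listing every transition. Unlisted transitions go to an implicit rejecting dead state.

start=S0; accept=S0; S0-a>S1; S0-b>S1; S1-a>S2; S1-b>S2; S2-a>S3; S2-b>S3; S3-a>S0; S3-b>S0

Only the length mod 4 matters, so use a 4-cycle: from any state, every input symbol moves to the next state, wrapping S3 back to S0. Mark S0 accepting.
        a   b  
>* S0   S1  S1 
   S1   S2  S2 
   S2   S3  S3 
   S3   S0  S0 
(> = start, * = accepting)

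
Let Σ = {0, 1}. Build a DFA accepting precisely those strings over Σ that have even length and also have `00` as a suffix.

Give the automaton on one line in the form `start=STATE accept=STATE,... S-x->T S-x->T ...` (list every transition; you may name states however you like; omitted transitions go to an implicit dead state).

start=A accept=D A-0->B A-1->C B-0->D B-1->A C-0->A C-1->A D-0->B D-1->C

Handle the two conditions separately and then intersect. One (2 states) tracks the input length modulo 2; the other (3 states) tracks how much of the suffix `00` has currently been matched. Each combined state is a pair, one component from each; accept when both components accept. After merging equivalent states the machine shrinks.
A 4-state machine:
       0  1 
>  A   B  C 
   B   D  A 
   C   A  A 
 * D   B  C 
(> = start, * = accepting)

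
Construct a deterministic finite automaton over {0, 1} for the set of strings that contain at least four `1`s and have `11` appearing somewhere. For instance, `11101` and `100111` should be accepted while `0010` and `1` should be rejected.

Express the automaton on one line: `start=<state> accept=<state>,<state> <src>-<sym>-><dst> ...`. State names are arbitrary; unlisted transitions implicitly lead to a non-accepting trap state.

start=q0 accept=q7 q0-0->q0 q0-1->q1 q1-0->q2 q1-1->q3 q2-0->q2 q2-1->q4 q3-0->q3 q3-1->q5 q4-0->q6 q4-1->q5 q5-0->q5 q5-1->q7 q6-0->q6 q6-1->q8 q7-0->q7 q7-1->q7 q8-0->q6 q8-1->q7

Run two small machines in parallel and take their product. One (6 states) tracks the count of `1`s, saturating at 5; the other (3 states) tracks whether and how much of `11` has been seen. Each combined state is a pair, one component from each; accept when both components accept. After merging equivalent states the machine shrinks.
With 9 states:
        0   1  
>  q0   q0  q1 
   q1   q2  q3 
   q2   q2  q4 
   q3   q3  q5 
   q4   q6  q5 
   q5   q5  q7 
   q6   q6  q8 
 * q7   q7  q7 
   q8   q6  q7 
(> = start, * = accepting)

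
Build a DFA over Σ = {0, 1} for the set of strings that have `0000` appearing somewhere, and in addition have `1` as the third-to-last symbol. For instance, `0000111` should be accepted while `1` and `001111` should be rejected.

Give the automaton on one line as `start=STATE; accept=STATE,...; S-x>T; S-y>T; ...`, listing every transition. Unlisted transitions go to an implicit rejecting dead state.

Handle the two conditions separately and then intersect. One (5 states) tracks whether and how much of `0000` has been seen; the other (15 states) tracks the last 3 symbols read. Each combined state is a pair, one component from each; accept when both components accept. Equivalent product states are then merged.
With 12 states:
          0    1  
>  s0     s1   s0 
   s1     s2   s0 
   s2     s3   s0 
   s3     s4   s0 
   s4     s4   s5 
   s5     s6   s7 
   s6     s8   s9 
   s7    s10  s11 
 * s8     s4   s5 
 * s9     s6   s7 
 * s10    s8   s9 
 * s11   s10  s11 
(> = start, * = accepting)

start=s0; accept=s8,s9,s10,s11; s0-0>s1; s0-1>s0; s1-0>s2; s1-1>s0; s2-0>s3; s2-1>s0; s3-0>s4; s3-1>s0; s4-0>s4; s4-1>s5; s5-0>s6; s5-1>s7; s6-0>s8; s6-1>s9; s7-0>s10; s7-1>s11; s8-0>s4; s8-1>s5; s9-0>s6; s9-1>s7; s10-0>s8; s10-1>s9; s11-0>s10; s11-1>s11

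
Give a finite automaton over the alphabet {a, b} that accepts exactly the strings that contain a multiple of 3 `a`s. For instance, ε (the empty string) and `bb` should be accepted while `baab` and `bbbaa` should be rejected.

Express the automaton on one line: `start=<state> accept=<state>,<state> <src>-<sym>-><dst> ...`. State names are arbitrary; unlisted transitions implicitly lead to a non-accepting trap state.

Keep the running count of `a`s modulo 3: each `a` advances along the cycle q0 → q1 → q2 → q0 while other symbols loop. Accept at q0.
        a   b  
>* q0   q1  q0 
   q1   q2  q1 
   q2   q0  q2 
(> = start, * = accepting)

start=q0 accept=q0 q0-a->q1 q0-b->q0 q1-a->q2 q1-b->q1 q2-a->q0 q2-b->q2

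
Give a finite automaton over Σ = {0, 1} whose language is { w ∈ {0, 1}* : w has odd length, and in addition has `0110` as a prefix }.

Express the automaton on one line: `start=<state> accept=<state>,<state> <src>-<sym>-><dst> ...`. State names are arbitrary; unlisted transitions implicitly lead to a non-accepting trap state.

Handle the two conditions separately and then intersect. The first has 2 states tracking the input length modulo 2; the second has 6 states tracking whether the input so far still matches the prefix `0110`. A product state is a pair (one from each), accepting exactly when both do. After merging equivalent states the machine shrinks.
       0  1 
>  A   B  C 
   B   C  D 
   C   C  C 
   D   C  E 
   E   F  C 
   F   G  G 
 * G   F  F 
(> = start, * = accepting)

start=A accept=G A-0->B A-1->C B-0->C B-1->D C-0->C C-1->C D-0->C D-1->E E-0->F E-1->C F-0->G F-1->G G-0->F G-1->F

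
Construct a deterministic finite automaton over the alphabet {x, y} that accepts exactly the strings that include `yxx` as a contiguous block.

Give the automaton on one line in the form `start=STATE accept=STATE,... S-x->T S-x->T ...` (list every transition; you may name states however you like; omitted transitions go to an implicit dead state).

Track how much of `yxx` has been matched so far: state q0 is no progress, q3 is the absorbing accept state reached once `yxx` has occurred. Intermediate states record partial matches; on a mismatch, fall back to the longest reusable overlap.
With 4 states:
        x   y  
>  q0   q0  q1 
   q1   q2  q1 
   q2   q3  q1 
 * q3   q3  q3 
(> = start, * = accepting)

start=q0 accept=q3 q0-x->q0 q0-y->q1 q1-x->q2 q1-y->q1 q2-x->q3 q2-y->q1 q3-x->q3 q3-y->q3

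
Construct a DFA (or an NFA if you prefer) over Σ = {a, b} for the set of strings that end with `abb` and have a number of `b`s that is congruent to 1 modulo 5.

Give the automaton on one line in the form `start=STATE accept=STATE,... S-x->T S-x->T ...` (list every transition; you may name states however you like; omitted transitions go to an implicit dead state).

start=s0 accept=s7 s0-a->s0 s0-b->s1 s1-a->s1 s1-b->s2 s2-a->s2 s2-b->s3 s3-a->s3 s3-b->s4 s4-a->s5 s4-b->s0 s5-a->s5 s5-b->s6 s6-a->s0 s6-b->s7 s7-a->s1 s7-b->s2

Run two small machines in parallel and take their product. One (4 states) tracks how much of the suffix `abb` has currently been matched; the other (5 states) tracks the count of `b`s modulo 5. Each combined state is a pair, one component from each; accept when both components accept. After merging equivalent states the machine shrinks.
        a   b  
>  s0   s0  s1 
   s1   s1  s2 
   s2   s2  s3 
   s3   s3  s4 
   s4   s5  s0 
   s5   s5  s6 
   s6   s0  s7 
 * s7   s1  s2 
(> = start, * = accepting)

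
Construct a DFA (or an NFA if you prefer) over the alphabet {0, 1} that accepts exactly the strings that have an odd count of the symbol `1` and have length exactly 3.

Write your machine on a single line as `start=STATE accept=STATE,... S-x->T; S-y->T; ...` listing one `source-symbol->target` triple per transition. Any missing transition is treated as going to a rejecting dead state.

Handle the two conditions separately and then intersect. The first has 2 states tracking the count of `1`s modulo 2; the second has 5 states tracking the input length, saturating at 4. A product state is a pair (one from each), accepting exactly when both do. After merging equivalent states the machine shrinks.
7 states suffice.
        0   1  
>  q0   q1  q2 
   q1   q3  q4 
   q2   q4  q3 
   q3   q5  q6 
   q4   q6  q5 
   q5   q5  q5 
 * q6   q5  q5 
(> = start, * = accepting)

start=q0; accept=q6; q0-0->q1; q0-1->q2; q1-0->q3; q1-1->q4; q2-0->q4; q2-1->q3; q3-0->q5; q3-1->q6; q4-0->q6; q4-1->q5; q5-0->q5; q5-1->q5; q6-0->q5; q6-1->q5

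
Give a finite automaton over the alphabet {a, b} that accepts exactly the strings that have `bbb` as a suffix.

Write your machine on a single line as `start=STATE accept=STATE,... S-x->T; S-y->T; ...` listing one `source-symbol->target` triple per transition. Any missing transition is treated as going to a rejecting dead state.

Remember how much of `bbb` the current input suffix matches. State q0 means no match yet; q1 means the last symbol is `b`; q2 means the last 2 symbols are `bb`; q3 means the last 3 symbols are `bbb`. Only q3 accepts. On a mismatch, fall back to the longest proper suffix that is still a prefix of `bbb`.
        a   b  
>  q0   q0  q1 
   q1   q0  q2 
   q2   q0  q3 
 * q3   q0  q3 
(> = start, * = accepting)

start=q0; accept=q3; q0-a->q0; q0-b->q1; q1-a->q0; q1-b->q2; q2-a->q0; q2-b->q3; q3-a->q0; q3-b->q3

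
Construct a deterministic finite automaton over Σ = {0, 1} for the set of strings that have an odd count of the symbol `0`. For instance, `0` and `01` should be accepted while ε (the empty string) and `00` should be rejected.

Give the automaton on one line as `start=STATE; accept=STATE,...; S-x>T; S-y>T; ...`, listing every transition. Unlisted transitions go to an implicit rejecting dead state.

The only thing that matters is how many `0`s have appeared, reduced mod 2. Use one state per residue: q0 for 0, …, q1 for 1. Reading `0` moves to the next residue; anything else stays put. q1 is accepting.
With 2 states:
        0   1  
>  q0   q1  q0 
 * q1   q0  q1 
(> = start, * = accepting)

start=q0; accept=q1; q0-0>q1; q0-1>q0; q1-0>q0; q1-1>q1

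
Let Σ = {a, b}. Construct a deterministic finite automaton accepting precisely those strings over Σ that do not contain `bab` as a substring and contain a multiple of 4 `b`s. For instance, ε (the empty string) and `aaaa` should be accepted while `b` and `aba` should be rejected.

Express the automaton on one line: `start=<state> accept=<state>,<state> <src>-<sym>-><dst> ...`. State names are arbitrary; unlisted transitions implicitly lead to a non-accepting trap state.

start=q0 accept=q0,q11,q14 q0-a->q0 q0-b->q1 q1-a->q2 q1-b->q3 q2-a->q4 q2-b->q5 q3-a->q6 q3-b->q7 q4-a->q4 q4-b->q3 q5-a->q5 q5-b->q8 q6-a->q9 q6-b->q8 q7-a->q10 q7-b->q11 q8-a->q8 q8-b->q12 q9-a->q9 q9-b->q7 q10-a->q13 q10-b->q12 q11-a->q14 q11-b->q1 q12-a->q12 q12-b->q15 q13-a->q13 q13-b->q11 q14-a->q0 q14-b->q15 q15-a->q15 q15-b->q5

Handle the two conditions separately and then intersect. One (4 states) tracks partial matches of the forbidden pattern `bab`; the other (4 states) tracks the count of `b`s modulo 4. Each combined state is a pair, one component from each; accept when both components accept.
          a    b  
>* q0     q0   q1 
   q1     q2   q3 
   q2     q4   q5 
   q3     q6   q7 
   q4     q4   q3 
   q5     q5   q8 
   q6     q9   q8 
   q7    q10  q11 
   q8     q8  q12 
   q9     q9   q7 
   q10   q13  q12 
 * q11   q14   q1 
   q12   q12  q15 
   q13   q13  q11 
 * q14    q0  q15 
   q15   q15   q5 
(> = start, * = accepting)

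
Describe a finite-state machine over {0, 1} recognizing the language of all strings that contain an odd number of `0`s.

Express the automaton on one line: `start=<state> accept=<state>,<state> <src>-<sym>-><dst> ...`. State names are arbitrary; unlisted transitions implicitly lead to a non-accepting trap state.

start=s0 accept=s1 s0-0->s1 s0-1->s0 s1-0->s0 s1-1->s1

The only thing that matters is how many `0`s have appeared, reduced mod 2. Use one state per residue: s0 for 0, …, s1 for 1. Reading `0` moves to the next residue; anything else stays put. s1 is accepting.
2 states suffice.
        0   1  
>  s0   s1  s0 
 * s1   s0  s1 
(> = start, * = accepting)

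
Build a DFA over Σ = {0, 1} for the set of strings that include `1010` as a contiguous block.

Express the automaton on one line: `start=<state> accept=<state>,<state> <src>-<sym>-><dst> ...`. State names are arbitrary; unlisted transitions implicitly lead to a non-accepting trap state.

Track how much of `1010` has been matched so far: state S0 is no progress, S4 is the absorbing accept state reached once `1010` has occurred. Intermediate states record partial matches; on a mismatch, fall back to the longest reusable overlap.
5 states suffice.
        0   1  
>  S0   S0  S1 
   S1   S2  S1 
   S2   S0  S3 
   S3   S4  S1 
 * S4   S4  S4 
(> = start, * = accepting)

start=S0 accept=S4 S0-0->S0 S0-1->S1 S1-0->S2 S1-1->S1 S2-0->S0 S2-1->S3 S3-0->S4 S3-1->S1 S4-0->S4 S4-1->S4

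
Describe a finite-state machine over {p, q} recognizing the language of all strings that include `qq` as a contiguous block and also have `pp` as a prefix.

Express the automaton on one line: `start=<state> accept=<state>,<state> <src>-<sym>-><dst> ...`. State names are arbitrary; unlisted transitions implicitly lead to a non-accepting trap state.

Handle the two conditions separately and then intersect. One (3 states) tracks whether and how much of `qq` has been seen; the other (4 states) tracks whether the input so far still matches the prefix `pp`. Each combined state is a pair, one component from each; accept when both components accept. Equivalent product states are then merged.
6 states suffice.
        p   q  
>  S0   S1  S2 
   S1   S3  S2 
   S2   S2  S2 
   S3   S3  S4 
   S4   S3  S5 
 * S5   S5  S5 
(> = start, * = accepting)

start=S0 accept=S5 S0-p->S1 S0-q->S2 S1-p->S3 S1-q->S2 S2-p->S2 S2-q->S2 S3-p->S3 S3-q->S4 S4-p->S3 S4-q->S5 S5-p->S5 S5-q->S5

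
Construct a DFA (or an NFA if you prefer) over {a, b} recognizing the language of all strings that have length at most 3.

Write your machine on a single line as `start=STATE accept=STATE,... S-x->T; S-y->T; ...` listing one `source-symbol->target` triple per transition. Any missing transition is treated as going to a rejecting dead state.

We only need to distinguish lengths 0, 1, …, 3, and '>3'. Chain q0 → q1 → q2 → q3 → q4 on every symbol, with q4 looping. Accepting states: {q0, q1, q2, q3}.
With 5 states:
        a   b  
>* q0   q1  q1 
 * q1   q2  q2 
 * q2   q3  q3 
 * q3   q4  q4 
   q4   q4  q4 
(> = start, * = accepting)

start=q0; accept=q0,q1,q2,q3; q0-a->q1; q0-b->q1; q1-a->q2; q1-b->q2; q2-a->q3; q2-b->q3; q3-a->q4; q3-b->q4; q4-a->q4; q4-b->q4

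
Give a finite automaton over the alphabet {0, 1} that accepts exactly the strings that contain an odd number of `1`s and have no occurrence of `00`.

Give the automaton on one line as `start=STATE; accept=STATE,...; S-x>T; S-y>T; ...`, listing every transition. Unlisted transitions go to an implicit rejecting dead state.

start=A; accept=C,E; A-0>B; A-1>C; B-0>D; B-1>C; C-0>E; C-1>A; D-0>D; D-1>D; E-0>D; E-1>A

Run two small machines in parallel and take their product. One (2 states) tracks the count of `1`s modulo 2; the other (3 states) tracks partial matches of the forbidden pattern `00`. Each combined state is a pair, one component from each; accept when both components accept. Minimizing collapses redundant product states.
       0  1 
>  A   B  C 
   B   D  C 
 * C   E  A 
   D   D  D 
 * E   D  A 
(> = start, * = accepting)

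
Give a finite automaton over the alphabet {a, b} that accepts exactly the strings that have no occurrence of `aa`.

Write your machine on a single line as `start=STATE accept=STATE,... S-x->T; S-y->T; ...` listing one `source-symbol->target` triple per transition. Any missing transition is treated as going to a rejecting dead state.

start=S0; accept=S0,S1; S0-a->S1; S0-b->S0; S1-a->S2; S1-b->S0; S2-a->S2; S2-b->S2

This is the complement of 'contains `aa`'. Use the same substring-matching states — S0 through S2 holding how much of `aa` has just been matched — but flip the accepting set: everything except the trap S2 accepts.
        a   b  
>* S0   S1  S0 
 * S1   S2  S0 
   S2   S2  S2 
(> = start, * = accepting)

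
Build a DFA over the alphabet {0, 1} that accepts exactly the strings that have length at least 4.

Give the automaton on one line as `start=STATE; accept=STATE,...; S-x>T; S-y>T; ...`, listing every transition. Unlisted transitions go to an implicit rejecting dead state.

start=q0; accept=q4,q5; q0-0>q1; q0-1>q1; q1-0>q2; q1-1>q2; q2-0>q3; q2-1>q3; q3-0>q4; q3-1>q4; q4-0>q5; q4-1>q5; q5-0>q5; q5-1>q5

We only need to distinguish lengths 0, 1, …, 4, and '>4'. Chain q0 → q1 → q2 → q3 → q4 → q5 on every symbol, with q5 looping. Accepting states: {q4, q5}.
A 6-state machine:
        0   1  
>  q0   q1  q1 
   q1   q2  q2 
   q2   q3  q3 
   q3   q4  q4 
 * q4   q5  q5 
 * q5   q5  q5 
(> = start, * = accepting)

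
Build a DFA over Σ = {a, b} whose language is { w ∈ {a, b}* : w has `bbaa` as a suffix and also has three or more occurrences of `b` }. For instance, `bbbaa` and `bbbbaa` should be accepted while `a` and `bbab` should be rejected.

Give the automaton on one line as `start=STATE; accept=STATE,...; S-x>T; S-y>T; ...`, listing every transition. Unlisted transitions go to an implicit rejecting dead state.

start=S0; accept=S5; S0-a>S0; S0-b>S1; S1-a>S1; S1-b>S2; S2-a>S1; S2-b>S3; S3-a>S4; S3-b>S3; S4-a>S5; S4-b>S2; S5-a>S1; S5-b>S2

Build one automaton per condition and run them in lockstep. The first has 5 states tracking how much of the suffix `bbaa` has currently been matched; the second has 5 states tracking the count of `b`s, saturating at 4. A product state is a pair (one from each), accepting exactly when both do. After merging equivalent states the machine shrinks.
With 6 states:
        a   b  
>  S0   S0  S1 
   S1   S1  S2 
   S2   S1  S3 
   S3   S4  S3 
   S4   S5  S2 
 * S5   S1  S2 
(> = start, * = accepting)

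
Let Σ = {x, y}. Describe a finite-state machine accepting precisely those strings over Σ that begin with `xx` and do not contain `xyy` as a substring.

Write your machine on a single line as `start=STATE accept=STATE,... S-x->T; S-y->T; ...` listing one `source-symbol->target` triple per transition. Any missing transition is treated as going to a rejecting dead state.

Build one automaton per condition and run them in lockstep. The first has 4 states tracking whether the input so far still matches the prefix `xx`; the second has 4 states tracking partial matches of the forbidden pattern `xyy`. A product state is a pair (one from each), accepting exactly when both do.
9 states suffice.
        x   y  
>  q0   q1  q2 
   q1   q3  q4 
   q2   q5  q2 
 * q3   q3  q6 
   q4   q5  q7 
   q5   q5  q4 
 * q6   q3  q8 
   q7   q7  q7 
   q8   q8  q8 
(> = start, * = accepting)

start=q0; accept=q3,q6; q0-x->q1; q0-y->q2; q1-x->q3; q1-y->q4; q2-x->q5; q2-y->q2; q3-x->q3; q3-y->q6; q4-x->q5; q4-y->q7; q5-x->q5; q5-y->q4; q6-x->q3; q6-y->q8; q7-x->q7; q7-y->q7; q8-x->q8; q8-y->q8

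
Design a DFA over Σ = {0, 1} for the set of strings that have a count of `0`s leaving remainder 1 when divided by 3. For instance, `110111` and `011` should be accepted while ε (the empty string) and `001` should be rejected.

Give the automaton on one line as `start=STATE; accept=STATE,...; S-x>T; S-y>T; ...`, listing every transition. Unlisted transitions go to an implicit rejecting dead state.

start=S0; accept=S1; S0-0>S1; S0-1>S0; S1-0>S2; S1-1>S1; S2-0>S0; S2-1>S2

The only thing that matters is how many `0`s have appeared, reduced mod 3. Use one state per residue: S0 for 0, …, S2 for 2. Reading `0` moves to the next residue; anything else stays put. S1 is accepting.
3 states suffice.
        0   1  
>  S0   S1  S0 
 * S1   S2  S1 
   S2   S0  S2 
(> = start, * = accepting)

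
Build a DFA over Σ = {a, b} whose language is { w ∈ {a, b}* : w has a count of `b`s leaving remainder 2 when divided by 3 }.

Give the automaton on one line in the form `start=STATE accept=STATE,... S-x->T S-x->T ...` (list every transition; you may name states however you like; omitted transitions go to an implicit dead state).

start=q0 accept=q2 q0-a->q0 q0-b->q1 q1-a->q1 q1-b->q2 q2-a->q2 q2-b->q0

Keep the running count of `b`s modulo 3: each `b` advances along the cycle q0 → q1 → q2 → q0 while other symbols loop. Accept at q2.
A 3-state machine:
        a   b  
>  q0   q0  q1 
   q1   q1  q2 
 * q2   q2  q0 
(> = start, * = accepting)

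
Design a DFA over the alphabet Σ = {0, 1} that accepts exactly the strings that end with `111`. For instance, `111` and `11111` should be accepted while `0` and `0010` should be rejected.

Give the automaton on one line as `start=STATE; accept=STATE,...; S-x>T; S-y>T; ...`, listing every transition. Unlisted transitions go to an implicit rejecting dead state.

Let each state record the length of the longest suffix of the input read so far that is also a prefix of `111`. S1 means the last symbol is `1`; S2 means the last 2 symbols are `11`; S3 means the last 3 symbols are `111`. Accept only at S3, where the string currently ends in `111`.
With 4 states:
        0   1  
>  S0   S0  S1 
   S1   S0  S2 
   S2   S0  S3 
 * S3   S0  S3 
(> = start, * = accepting)

start=S0; accept=S3; S0-0>S0; S0-1>S1; S1-0>S0; S1-1>S2; S2-0>S0; S2-1>S3; S3-0>S0; S3-1>S3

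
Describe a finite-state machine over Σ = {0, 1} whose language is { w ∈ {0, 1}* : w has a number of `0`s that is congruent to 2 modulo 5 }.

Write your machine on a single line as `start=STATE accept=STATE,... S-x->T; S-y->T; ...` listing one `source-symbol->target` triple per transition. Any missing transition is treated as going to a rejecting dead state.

Keep the running count of `0`s modulo 5: each `0` advances along the cycle s0 → s1 → s2 → s3 → s4 → s0 while other symbols loop. Accept at s2.
        0   1  
>  s0   s1  s0 
   s1   s2  s1 
 * s2   s3  s2 
   s3   s4  s3 
   s4   s0  s4 
(> = start, * = accepting)

start=s0; accept=s2; s0-0->s1; s0-1->s0; s1-0->s2; s1-1->s1; s2-0->s3; s2-1->s2; s3-0->s4; s3-1->s3; s4-0->s0; s4-1->s4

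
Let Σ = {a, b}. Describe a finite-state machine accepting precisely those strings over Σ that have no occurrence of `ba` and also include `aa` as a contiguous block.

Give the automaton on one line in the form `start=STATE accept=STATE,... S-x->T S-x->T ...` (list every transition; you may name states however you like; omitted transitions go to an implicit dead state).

start=s0 accept=s3,s4 s0-a->s1 s0-b->s2 s1-a->s3 s1-b->s2 s2-a->s2 s2-b->s2 s3-a->s3 s3-b->s4 s4-a->s2 s4-b->s4

Handle the two conditions separately and then intersect. One (3 states) tracks partial matches of the forbidden pattern `ba`; the other (3 states) tracks whether and how much of `aa` has been seen. Each combined state is a pair, one component from each; accept when both components accept. Minimizing collapses redundant product states.
A 5-state machine:
        a   b  
>  s0   s1  s2 
   s1   s3  s2 
   s2   s2  s2 
 * s3   s3  s4 
 * s4   s2  s4 
(> = start, * = accepting)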